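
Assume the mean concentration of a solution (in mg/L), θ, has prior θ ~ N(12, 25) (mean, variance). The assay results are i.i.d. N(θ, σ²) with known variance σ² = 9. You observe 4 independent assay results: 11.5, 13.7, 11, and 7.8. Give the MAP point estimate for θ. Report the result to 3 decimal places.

n = 4; x̄ = (11.5 + 13.7 + 11 + 7.8)/4 = 44/4 = 11.
For a Normal prior and Normal likelihood with known variance, the posterior is Normal; its mode equals its mean, the precision-weighted average.
Prior precision 1/σ₀² = 1/25 = 0.04; data precision n/σ² = 4/9.
θ̂ = (0.04·12 + (4/9)·11) / (0.04 + 4/9) = (1208/225)/(109/225) = 1208/109 ≈ 11.083.

θ̂_MAP = 11.083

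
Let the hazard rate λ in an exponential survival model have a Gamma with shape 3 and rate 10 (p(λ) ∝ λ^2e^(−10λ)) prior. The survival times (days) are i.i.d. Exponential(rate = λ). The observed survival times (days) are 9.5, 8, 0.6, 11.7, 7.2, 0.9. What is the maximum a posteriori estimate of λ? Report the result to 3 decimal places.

λ̂_MAP = 0.167

The Exponential(rate=λ) likelihood is ∝ λ^n e^(−λΣtᵢ). Here n = 6 and Σtᵢ = 9.5 + 8 + 0.6 + 11.7 + 7.2 + 0.9 = 37.9.
Posterior ∝ λ^2e^(−10λ) · λ^6e^(−37.9λ) = λ^8e^(−47.9λ), i.e. Gamma(9, 47.9).
Mode = (a−1)/b = 8/47.9 ≈ 0.167.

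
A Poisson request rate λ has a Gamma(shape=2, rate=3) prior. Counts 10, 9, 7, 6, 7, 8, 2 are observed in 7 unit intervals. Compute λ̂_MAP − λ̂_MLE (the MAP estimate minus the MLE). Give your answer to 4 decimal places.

Σxᵢ = 49. Posterior is Gamma(51, 10); MAP = (51−1)/10 = 50/10 ≈ 5.00000.
MLE = x̄ = 49/7 ≈ 7.00000.
Difference = 50/10 − 49/7 = -2 ≈ -2.0000.

MAP − MLE = -2.0000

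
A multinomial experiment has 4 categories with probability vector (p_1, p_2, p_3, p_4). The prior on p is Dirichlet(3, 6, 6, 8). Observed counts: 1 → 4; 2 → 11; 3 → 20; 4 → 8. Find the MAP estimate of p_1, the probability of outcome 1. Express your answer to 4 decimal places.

MAP estimate: 0.0968

The posterior is Dirichlet(αᵢ + nᵢ) = Dirichlet(7, 17, 26, 16).
For a Dirichlet(a₁,…,a_K) with all aᵢ > 1, the mode has j-th component (aⱼ − 1)/(Σaᵢ − K).
Here Σaᵢ = 66 and K = 4, so p_1 = (7 − 1)/(66 − 4) = 6/62 ≈ 0.0968.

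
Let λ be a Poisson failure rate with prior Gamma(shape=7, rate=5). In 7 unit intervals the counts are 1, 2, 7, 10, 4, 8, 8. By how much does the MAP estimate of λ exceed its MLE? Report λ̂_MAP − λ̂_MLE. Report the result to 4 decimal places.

MAP − MLE = -1.8810

Σxᵢ = 40. Posterior is Gamma(47, 12); MAP = (47−1)/12 = 46/12 ≈ 3.83333.
MLE = x̄ = 40/7 ≈ 5.71429.
Difference = 46/12 − 40/7 = -79/42 ≈ -1.8810.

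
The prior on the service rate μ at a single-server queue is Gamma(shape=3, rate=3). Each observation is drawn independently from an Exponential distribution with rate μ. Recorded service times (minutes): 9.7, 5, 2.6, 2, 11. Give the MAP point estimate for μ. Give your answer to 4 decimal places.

μ̂_MAP = 0.2102

The Exponential(rate=μ) likelihood is ∝ μ^n e^(−μΣtᵢ). Here n = 5 and Σtᵢ = 9.7 + 5 + 2.6 + 2 + 11 = 30.3.
Posterior ∝ μ^2e^(−3μ) · μ^5e^(−30.3μ) = μ^7e^(−33.3μ), i.e. Gamma(8, 33.3).
Mode = (a−1)/b = 7/33.3 ≈ 0.2102.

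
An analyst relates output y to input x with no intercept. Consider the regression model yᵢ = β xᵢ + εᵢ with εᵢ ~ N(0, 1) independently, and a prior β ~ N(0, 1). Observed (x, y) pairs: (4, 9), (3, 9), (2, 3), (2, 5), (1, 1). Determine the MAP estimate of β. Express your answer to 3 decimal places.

log p(β | y) = −Σ(yᵢ − βxᵢ)²/(2·1) − β²/(2·1) + const.
Setting the derivative to zero: Σxᵢ(yᵢ − βxᵢ)/1 − β/1 = 0, so β = Σxᵢyᵢ / (Σxᵢ² + σ²/τ²).
Σxᵢyᵢ = 4·9 + 3·9 + 2·3 + 2·5 + 1·1 = 80; Σxᵢ² = 34; σ²/τ² = 1.
β̂_MAP = 80 / (34 + 1) = 80/35 ≈ 2.286.

β̂_MAP = 2.286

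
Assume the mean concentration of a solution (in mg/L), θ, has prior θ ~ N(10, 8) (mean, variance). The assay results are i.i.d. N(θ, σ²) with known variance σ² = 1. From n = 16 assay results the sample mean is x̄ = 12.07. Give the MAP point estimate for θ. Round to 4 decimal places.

n = 16, x̄ = 12.07.
For a Normal prior and Normal likelihood with known variance, the posterior is Normal; its mode equals its mean, the precision-weighted average.
Prior precision 1/σ₀² = 1/8 = 0.125; data precision n/σ² = 16/1 = 16.
θ̂ = (0.125·10 + 16·12.07) / (0.125 + 16) = 194.37/16.125 = 12958/1075 ≈ 12.0540.

θ̂_MAP = 12.0540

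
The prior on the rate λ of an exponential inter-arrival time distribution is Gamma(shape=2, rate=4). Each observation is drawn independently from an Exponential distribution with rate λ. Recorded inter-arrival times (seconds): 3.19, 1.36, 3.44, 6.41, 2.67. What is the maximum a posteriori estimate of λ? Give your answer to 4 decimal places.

The Exponential(rate=λ) likelihood is ∝ λ^n e^(−λΣtᵢ). Here n = 5 and Σtᵢ = 3.19 + 1.36 + 3.44 + 6.41 + 2.67 = 17.07.
Posterior ∝ λe^(−4λ) · λ^5e^(−17.07λ) = λ^6e^(−21.07λ), i.e. Gamma(7, 21.07).
Mode = (a−1)/b = 6/21.07 ≈ 0.2848.

λ̂_MAP = 0.2848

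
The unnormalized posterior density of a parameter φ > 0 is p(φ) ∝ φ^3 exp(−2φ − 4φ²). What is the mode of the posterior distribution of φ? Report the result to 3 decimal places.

ℓ'(φ) = 3/φ − 2 − 8φ. Setting this to zero and multiplying by φ: 8φ² + 2φ − 3 = 0.
φ = (−2 + √(2² + 4·8·3)) / (2·8) = (−2 + √100) / 16 = (−2 + 10)/16 = 1/2.
ℓ''(φ) = −3/φ² − 8 < 0, confirming a maximum.

φ̂_MAP = 0.500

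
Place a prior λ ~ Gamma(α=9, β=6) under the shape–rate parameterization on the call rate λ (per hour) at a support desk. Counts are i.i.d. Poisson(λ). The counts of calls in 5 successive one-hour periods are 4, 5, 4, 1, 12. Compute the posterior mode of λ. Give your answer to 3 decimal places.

λ̂_MAP = 3.091

Σxᵢ = 4+5+4+1+12 = 26, with n = 5.
Posterior ∝ λ^8e^(−6λ) · λ^26e^(−5λ) = λ^34e^(−11λ), i.e. Gamma(shape=35, rate=11).
The mode of a Gamma(a, b) with a ≥ 1 (shape–rate) is (a−1)/b = 34/11 ≈ 3.091.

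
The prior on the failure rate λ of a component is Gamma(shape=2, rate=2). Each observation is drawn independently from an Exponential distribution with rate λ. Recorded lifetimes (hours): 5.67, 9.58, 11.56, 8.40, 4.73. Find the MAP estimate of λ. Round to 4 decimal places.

The Exponential(rate=λ) likelihood is ∝ λ^n e^(−λΣtᵢ). Here n = 5 and Σtᵢ = 5.67 + 9.58 + 11.56 + 8.40 + 4.73 = 39.94.
Posterior ∝ λe^(−2λ) · λ^5e^(−39.94λ) = λ^6e^(−41.94λ), i.e. Gamma(7, 41.94).
Mode = (a−1)/b = 6/41.94 ≈ 0.1431.

λ̂_MAP = 0.1431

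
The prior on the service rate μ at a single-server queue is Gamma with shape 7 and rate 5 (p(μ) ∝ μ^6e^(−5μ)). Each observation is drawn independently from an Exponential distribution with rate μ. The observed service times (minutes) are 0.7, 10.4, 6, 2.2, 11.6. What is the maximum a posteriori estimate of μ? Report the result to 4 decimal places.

The Exponential(rate=μ) likelihood is ∝ μ^n e^(−μΣtᵢ). Here n = 5 and Σtᵢ = 0.7 + 10.4 + 6 + 2.2 + 11.6 = 30.9.
Posterior ∝ μ^6e^(−5μ) · μ^5e^(−30.9μ) = μ^11e^(−35.9μ), i.e. Gamma(12, 35.9).
Mode = (a−1)/b = 11/35.9 ≈ 0.3064.

μ̂_MAP = 0.3064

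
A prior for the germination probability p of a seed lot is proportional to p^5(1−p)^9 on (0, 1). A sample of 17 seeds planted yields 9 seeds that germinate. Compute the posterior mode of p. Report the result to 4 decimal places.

p̂_MAP = 0.4516

The prior density ∝ p^5(1−p)^9 is the kernel of Beta(6, 10).
Data: 9 successes in 17 trials. The binomial likelihood contributes p^9(1−p)^8, so the posterior is Beta(6+9, 10+8) = Beta(15, 18).
For Beta(a, b) with a, b > 1 the mode is (a−1)/(a+b−2) = 14/31 ≈ 0.4516.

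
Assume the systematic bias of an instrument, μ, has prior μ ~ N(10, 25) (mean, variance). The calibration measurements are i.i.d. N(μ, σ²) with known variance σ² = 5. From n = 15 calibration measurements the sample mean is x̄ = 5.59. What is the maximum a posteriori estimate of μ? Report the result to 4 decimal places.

n = 15, x̄ = 5.59.
For a Normal prior and Normal likelihood with known variance, the posterior is Normal; its mode equals its mean, the precision-weighted average.
Prior precision 1/σ₀² = 1/25 = 0.04; data precision n/σ² = 15/5 = 3.
μ̂ = (0.04·10 + 3·5.59) / (0.04 + 3) = 17.17/3.04 = 1717/304 ≈ 5.6480.

μ̂_MAP = 5.6480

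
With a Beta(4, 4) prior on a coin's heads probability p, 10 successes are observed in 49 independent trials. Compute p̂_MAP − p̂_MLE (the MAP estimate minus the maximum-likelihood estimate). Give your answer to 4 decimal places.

MAP − MLE = 0.0323

Posterior is Beta(14, 43); MAP = (14−1)/(57−2) = 13/55 ≈ 0.23636.
MLE ignores the prior: p̂_MLE = k/n = 10/49 ≈ 0.20408.
Difference = 13/55 − 10/49 = 87/2695 ≈ 0.0323.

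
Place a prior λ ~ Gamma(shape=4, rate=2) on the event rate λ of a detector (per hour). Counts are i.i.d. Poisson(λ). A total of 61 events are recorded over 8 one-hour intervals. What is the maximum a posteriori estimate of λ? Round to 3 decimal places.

λ̂_MAP = 6.400

Σxᵢ = 61, n = 8.
Posterior ∝ λ^3e^(−2λ) · λ^61e^(−8λ) = λ^64e^(−10λ), i.e. Gamma(shape=65, rate=10).
The mode of a Gamma(a, b) with a ≥ 1 (shape–rate) is (a−1)/b = 64/10 ≈ 6.400.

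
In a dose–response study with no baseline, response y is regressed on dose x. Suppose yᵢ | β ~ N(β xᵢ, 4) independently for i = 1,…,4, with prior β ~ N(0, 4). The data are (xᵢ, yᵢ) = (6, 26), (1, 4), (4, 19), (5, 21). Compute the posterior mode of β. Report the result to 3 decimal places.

β̂_MAP = 4.316

log p(β | y) = −Σ(yᵢ − βxᵢ)²/(2·4) − β²/(2·4) + const.
Setting the derivative to zero: Σxᵢ(yᵢ − βxᵢ)/4 − β/4 = 0, so β = Σxᵢyᵢ / (Σxᵢ² + σ²/τ²).
Σxᵢyᵢ = 6·26 + 1·4 + 4·19 + 5·21 = 341; Σxᵢ² = 78; σ²/τ² = 1.
β̂_MAP = 341 / (78 + 1) = 341/79 ≈ 4.316.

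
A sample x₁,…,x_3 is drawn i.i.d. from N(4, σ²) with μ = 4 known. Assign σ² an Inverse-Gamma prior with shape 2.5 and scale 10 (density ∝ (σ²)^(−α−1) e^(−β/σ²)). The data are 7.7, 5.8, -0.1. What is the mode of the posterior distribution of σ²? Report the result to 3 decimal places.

Sum of squared deviations about the known mean: SS = (7.7−4)² + (5.8−4)² + (-0.1−4)² = 33.74.
The Normal likelihood contributes (σ²)^(−n/2) exp(−SS/(2σ²)), so the posterior is Inverse-Gamma(α + n/2, β + SS/2) = Inverse-Gamma(4, 26.87).
The mode of Inverse-Gamma(a, b) is b/(a+1) = 26.87/5 ≈ 5.374.

σ̂²_MAP = 5.374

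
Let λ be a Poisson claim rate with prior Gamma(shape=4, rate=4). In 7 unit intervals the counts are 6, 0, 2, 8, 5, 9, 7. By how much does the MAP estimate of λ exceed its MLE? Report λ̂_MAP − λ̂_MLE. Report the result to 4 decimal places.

Σxᵢ = 37. Posterior is Gamma(41, 11); MAP = (41−1)/11 = 40/11 ≈ 3.63636.
MLE = x̄ = 37/7 ≈ 5.28571.
Difference = 40/11 − 37/7 = -127/77 ≈ -1.6494.

MAP − MLE = -1.6494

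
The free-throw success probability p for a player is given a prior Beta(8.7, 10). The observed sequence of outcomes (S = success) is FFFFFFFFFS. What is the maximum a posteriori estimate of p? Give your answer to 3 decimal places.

Prior: Beta(8.7, 10).
Data: 1 success in 10 trials (from the sequence). The binomial likelihood contributes p(1−p)^9, so the posterior is Beta(8.7+1, 10+9) = Beta(9.7, 19).
For Beta(a, b) with a, b > 1 the mode is (a−1)/(a+b−2) = 8.7/26.7 ≈ 0.326.

p̂_MAP = 0.326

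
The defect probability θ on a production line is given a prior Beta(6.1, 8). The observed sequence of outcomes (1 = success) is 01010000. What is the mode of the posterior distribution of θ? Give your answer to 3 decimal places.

θ̂_MAP = 0.353

Prior: Beta(6.1, 8).
Data: 2 successes in 8 trials (from the sequence). The binomial likelihood contributes θ^2(1−θ)^6, so the posterior is Beta(6.1+2, 8+6) = Beta(8.1, 14).
For Beta(a, b) with a, b > 1 the mode is (a−1)/(a+b−2) = 7.1/20.1 ≈ 0.353.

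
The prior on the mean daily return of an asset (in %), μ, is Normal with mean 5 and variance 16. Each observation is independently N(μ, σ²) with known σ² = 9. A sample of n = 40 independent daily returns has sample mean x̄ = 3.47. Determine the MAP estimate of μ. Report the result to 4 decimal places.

n = 40, x̄ = 3.47.
For a Normal prior and Normal likelihood with known variance, the posterior is Normal; its mode equals its mean, the precision-weighted average.
Prior precision 1/σ₀² = 1/16 = 0.0625; data precision n/σ² = 40/9.
μ̂ = (0.0625·5 + (40/9)·3.47) / (0.0625 + 40/9) = (11329/720)/(649/144) = 11329/3245 ≈ 3.4912.

μ̂_MAP = 3.4912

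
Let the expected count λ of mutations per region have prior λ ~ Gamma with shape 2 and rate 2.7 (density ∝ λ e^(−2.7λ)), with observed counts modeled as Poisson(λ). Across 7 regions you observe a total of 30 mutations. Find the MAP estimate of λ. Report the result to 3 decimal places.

Σxᵢ = 30, n = 7.
Posterior ∝ λe^(−2.7λ) · λ^30e^(−7λ) = λ^31e^(−9.7λ), i.e. Gamma(shape=32, rate=9.7).
The mode of a Gamma(a, b) with a ≥ 1 (shape–rate) is (a−1)/b = 31/9.7 ≈ 3.196.

λ̂_MAP = 3.196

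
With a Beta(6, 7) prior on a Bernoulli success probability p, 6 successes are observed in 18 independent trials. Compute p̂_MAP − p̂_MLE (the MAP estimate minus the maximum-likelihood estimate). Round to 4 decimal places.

Posterior is Beta(12, 19); MAP = (12−1)/(31−2) = 11/29 ≈ 0.37931.
MLE ignores the prior: p̂_MLE = k/n = 6/18 ≈ 0.33333.
Difference = 11/29 − 6/18 = 4/87 ≈ 0.0460.

MAP − MLE = 0.0460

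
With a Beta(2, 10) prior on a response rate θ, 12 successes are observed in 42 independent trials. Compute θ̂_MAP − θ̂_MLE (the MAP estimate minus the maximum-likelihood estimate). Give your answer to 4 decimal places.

MAP − MLE = -0.0357

Posterior is Beta(14, 40); MAP = (14−1)/(54−2) = 13/52 ≈ 0.25000.
MLE ignores the prior: θ̂_MLE = k/n = 12/42 ≈ 0.28571.
Difference = 13/52 − 12/42 = -1/28 ≈ -0.0357.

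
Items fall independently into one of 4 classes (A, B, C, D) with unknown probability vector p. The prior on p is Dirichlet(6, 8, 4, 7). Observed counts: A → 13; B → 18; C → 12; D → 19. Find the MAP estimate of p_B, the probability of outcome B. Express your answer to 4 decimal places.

The posterior is Dirichlet(αᵢ + nᵢ) = Dirichlet(19, 26, 16, 26).
For a Dirichlet(a₁,…,a_K) with all aᵢ > 1, the mode has j-th component (aⱼ − 1)/(Σaᵢ − K).
Here Σaᵢ = 87 and K = 4, so p_B = (26 − 1)/(87 − 4) = 25/83 ≈ 0.3012.

MAP estimate of p_B = 0.3012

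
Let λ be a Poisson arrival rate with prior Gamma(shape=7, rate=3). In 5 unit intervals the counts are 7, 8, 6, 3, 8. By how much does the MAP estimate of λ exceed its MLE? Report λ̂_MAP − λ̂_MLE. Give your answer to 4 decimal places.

MAP − MLE = -1.6500

Σxᵢ = 32. Posterior is Gamma(39, 8); MAP = (39−1)/8 = 38/8 ≈ 4.75000.
MLE = x̄ = 32/5 ≈ 6.40000.
Difference = 38/8 − 32/5 = -33/20 ≈ -1.6500.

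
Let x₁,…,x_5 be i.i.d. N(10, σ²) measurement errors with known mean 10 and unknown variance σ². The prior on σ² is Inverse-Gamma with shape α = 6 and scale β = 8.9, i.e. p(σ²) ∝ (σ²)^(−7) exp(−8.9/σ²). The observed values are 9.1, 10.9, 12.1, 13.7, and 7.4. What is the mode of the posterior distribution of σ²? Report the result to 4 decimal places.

σ̂²_MAP = 2.3305

Sum of squared deviations about the known mean: SS = (9.1−10)² + (10.9−10)² + (12.1−10)² + (13.7−10)² + (7.4−10)² = 26.48.
The Normal likelihood contributes (σ²)^(−n/2) exp(−SS/(2σ²)), so the posterior is Inverse-Gamma(α + n/2, β + SS/2) = Inverse-Gamma(8.5, 22.14).
The mode of Inverse-Gamma(a, b) is b/(a+1) = 22.14/9.5 ≈ 2.3305.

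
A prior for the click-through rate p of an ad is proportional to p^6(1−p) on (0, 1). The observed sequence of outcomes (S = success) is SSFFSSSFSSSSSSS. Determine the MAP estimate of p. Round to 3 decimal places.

p̂_MAP = 0.818

The prior density ∝ p^6(1−p)^1 is the kernel of Beta(7, 2).
Data: 12 successes in 15 trials (from the sequence). The binomial likelihood contributes p^12(1−p)^3, so the posterior is Beta(7+12, 2+3) = Beta(19, 5).
For Beta(a, b) with a, b > 1 the mode is (a−1)/(a+b−2) = 18/22 ≈ 0.818.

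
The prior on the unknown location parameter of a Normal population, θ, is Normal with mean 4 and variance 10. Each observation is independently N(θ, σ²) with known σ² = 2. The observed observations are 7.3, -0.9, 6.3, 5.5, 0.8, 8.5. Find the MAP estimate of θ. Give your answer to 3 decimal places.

θ̂_MAP = 4.565

n = 6; x̄ = (7.3 + (-0.9) + 6.3 + 5.5 + 0.8 + 8.5)/6 = 27.5/6 = 55/12 ≈ 4.5833.
For a Normal prior and Normal likelihood with known variance, the posterior is Normal; its mode equals its mean, the precision-weighted average.
Prior precision 1/σ₀² = 1/10 = 0.1; data precision n/σ² = 6/2 = 3.
θ̂ = (0.1·4 + 3·(55/12)) / (0.1 + 3) = 14.15/3.1 = 283/62 ≈ 4.565.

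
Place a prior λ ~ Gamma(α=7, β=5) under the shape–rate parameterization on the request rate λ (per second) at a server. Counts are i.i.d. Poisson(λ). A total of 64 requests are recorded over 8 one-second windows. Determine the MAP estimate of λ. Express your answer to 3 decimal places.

λ̂_MAP = 5.385

Σxᵢ = 64, n = 8.
Posterior ∝ λ^6e^(−5λ) · λ^64e^(−8λ) = λ^70e^(−13λ), i.e. Gamma(shape=71, rate=13).
The mode of a Gamma(a, b) with a ≥ 1 (shape–rate) is (a−1)/b = 70/13 ≈ 5.385.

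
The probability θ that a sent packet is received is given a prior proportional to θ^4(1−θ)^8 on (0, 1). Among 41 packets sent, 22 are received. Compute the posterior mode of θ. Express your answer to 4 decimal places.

The prior density ∝ θ^4(1−θ)^8 is the kernel of Beta(5, 9).
Data: 22 successes in 41 trials. The binomial likelihood contributes θ^22(1−θ)^19, so the posterior is Beta(5+22, 9+19) = Beta(27, 28).
For Beta(a, b) with a, b > 1 the mode is (a−1)/(a+b−2) = 26/53 ≈ 0.4906.

θ̂_MAP = 0.4906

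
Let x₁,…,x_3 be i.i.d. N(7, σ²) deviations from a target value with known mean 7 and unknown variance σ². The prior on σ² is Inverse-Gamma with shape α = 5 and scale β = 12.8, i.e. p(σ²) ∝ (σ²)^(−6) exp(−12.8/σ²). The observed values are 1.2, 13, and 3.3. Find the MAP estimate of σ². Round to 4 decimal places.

σ̂²_MAP = 7.2620

Sum of squared deviations about the known mean: SS = (1.2−7)² + (13−7)² + (3.3−7)² = 83.33.
The Normal likelihood contributes (σ²)^(−n/2) exp(−SS/(2σ²)), so the posterior is Inverse-Gamma(α + n/2, β + SS/2) = Inverse-Gamma(6.5, 54.465).
The mode of Inverse-Gamma(a, b) is b/(a+1) = 54.465/7.5 ≈ 7.2620.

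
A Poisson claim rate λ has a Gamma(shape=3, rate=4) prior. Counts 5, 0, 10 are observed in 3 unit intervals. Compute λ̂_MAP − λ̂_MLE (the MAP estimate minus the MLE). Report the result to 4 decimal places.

MAP − MLE = -2.5714

Σxᵢ = 15. Posterior is Gamma(18, 7); MAP = (18−1)/7 = 17/7 ≈ 2.42857.
MLE = x̄ = 15/3 ≈ 5.00000.
Difference = 17/7 − 15/3 = -18/7 ≈ -2.5714.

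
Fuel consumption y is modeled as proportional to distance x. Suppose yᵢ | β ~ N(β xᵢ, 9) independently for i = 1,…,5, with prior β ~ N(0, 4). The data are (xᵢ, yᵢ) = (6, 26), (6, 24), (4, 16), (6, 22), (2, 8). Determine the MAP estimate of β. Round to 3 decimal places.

β̂_MAP = 3.931

log p(β | y) = −Σ(yᵢ − βxᵢ)²/(2·9) − β²/(2·4) + const.
Setting the derivative to zero: Σxᵢ(yᵢ − βxᵢ)/9 − β/4 = 0, so β = Σxᵢyᵢ / (Σxᵢ² + σ²/τ²).
Σxᵢyᵢ = 6·26 + 6·24 + 4·16 + 6·22 + 2·8 = 512; Σxᵢ² = 128; σ²/τ² = 2.25.
β̂_MAP = 512 / (128 + 2.25) = 512/130.25 ≈ 3.931.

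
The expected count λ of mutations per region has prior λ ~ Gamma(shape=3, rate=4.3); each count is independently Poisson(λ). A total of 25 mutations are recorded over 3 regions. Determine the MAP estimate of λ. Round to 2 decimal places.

Σxᵢ = 25, n = 3.
Posterior ∝ λ^2e^(−4.3λ) · λ^25e^(−3λ) = λ^27e^(−7.3λ), i.e. Gamma(shape=28, rate=7.3).
The mode of a Gamma(a, b) with a ≥ 1 (shape–rate) is (a−1)/b = 27/7.3 ≈ 3.70.

λ̂_MAP = 3.70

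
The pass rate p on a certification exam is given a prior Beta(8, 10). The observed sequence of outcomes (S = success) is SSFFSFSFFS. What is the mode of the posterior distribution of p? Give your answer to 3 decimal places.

p̂_MAP = 0.462

Prior: Beta(8, 10).
Data: 5 successes in 10 trials (from the sequence). The binomial likelihood contributes p^5(1−p)^5, so the posterior is Beta(8+5, 10+5) = Beta(13, 15).
For Beta(a, b) with a, b > 1 the mode is (a−1)/(a+b−2) = 12/26 ≈ 0.462.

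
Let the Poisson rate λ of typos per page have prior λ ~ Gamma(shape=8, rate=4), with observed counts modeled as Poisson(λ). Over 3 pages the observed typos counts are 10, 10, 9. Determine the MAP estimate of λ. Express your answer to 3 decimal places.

Σxᵢ = 10+10+9 = 29, with n = 3.
Posterior ∝ λ^7e^(−4λ) · λ^29e^(−3λ) = λ^36e^(−7λ), i.e. Gamma(shape=37, rate=7).
The mode of a Gamma(a, b) with a ≥ 1 (shape–rate) is (a−1)/b = 36/7 ≈ 5.143.

λ̂_MAP = 5.143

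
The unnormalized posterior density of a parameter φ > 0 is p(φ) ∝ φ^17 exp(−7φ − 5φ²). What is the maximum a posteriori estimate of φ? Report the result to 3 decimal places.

ℓ'(φ) = 17/φ − 7 − 10φ. Setting this to zero and multiplying by φ: 10φ² + 7φ − 17 = 0.
φ = (−7 + √(7² + 4·10·17)) / (2·10) = (−7 + √729) / 20 = (−7 + 27)/20 = 1.
ℓ''(φ) = −17/φ² − 10 < 0, confirming a maximum.

φ̂_MAP = 1.000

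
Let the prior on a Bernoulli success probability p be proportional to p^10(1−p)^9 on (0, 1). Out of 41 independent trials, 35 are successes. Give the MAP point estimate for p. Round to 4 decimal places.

p̂_MAP = 0.7500

The prior density ∝ p^10(1−p)^9 is the kernel of Beta(11, 10).
Data: 35 successes in 41 trials. The binomial likelihood contributes p^35(1−p)^6, so the posterior is Beta(11+35, 10+6) = Beta(46, 16).
For Beta(a, b) with a, b > 1 the mode is (a−1)/(a+b−2) = 45/60 ≈ 0.7500.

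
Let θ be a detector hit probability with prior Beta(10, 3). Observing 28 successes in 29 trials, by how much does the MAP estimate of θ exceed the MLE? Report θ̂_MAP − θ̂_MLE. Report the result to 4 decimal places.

Posterior is Beta(38, 4); MAP = (38−1)/(42−2) = 37/40 ≈ 0.92500.
MLE ignores the prior: θ̂_MLE = k/n = 28/29 ≈ 0.96552.
Difference = 37/40 − 28/29 = -47/1160 ≈ -0.0405.

MAP − MLE = -0.0405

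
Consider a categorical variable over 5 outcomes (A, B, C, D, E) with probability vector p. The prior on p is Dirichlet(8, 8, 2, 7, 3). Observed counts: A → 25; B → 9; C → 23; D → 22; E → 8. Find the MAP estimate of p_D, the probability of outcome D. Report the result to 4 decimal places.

MAP estimate of p_D = 0.2545

The posterior is Dirichlet(αᵢ + nᵢ) = Dirichlet(33, 17, 25, 29, 11).
For a Dirichlet(a₁,…,a_K) with all aᵢ > 1, the mode has j-th component (aⱼ − 1)/(Σaᵢ − K).
Here Σaᵢ = 115 and K = 5, so p_D = (29 − 1)/(115 − 5) = 28/110 ≈ 0.2545.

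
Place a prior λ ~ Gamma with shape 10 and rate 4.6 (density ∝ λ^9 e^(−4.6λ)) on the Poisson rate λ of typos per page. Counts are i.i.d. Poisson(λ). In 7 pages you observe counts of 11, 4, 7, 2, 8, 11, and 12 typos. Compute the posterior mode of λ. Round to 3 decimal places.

Σxᵢ = 11+4+7+2+8+11+12 = 55, with n = 7.
Posterior ∝ λ^9e^(−4.6λ) · λ^55e^(−7λ) = λ^64e^(−11.6λ), i.e. Gamma(shape=65, rate=11.6).
The mode of a Gamma(a, b) with a ≥ 1 (shape–rate) is (a−1)/b = 64/11.6 ≈ 5.517.

λ̂_MAP = 5.517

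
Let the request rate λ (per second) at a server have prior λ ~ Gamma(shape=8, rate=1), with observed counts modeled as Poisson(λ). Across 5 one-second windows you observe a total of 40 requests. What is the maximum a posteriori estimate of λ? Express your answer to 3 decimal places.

Σxᵢ = 40, n = 5.
Posterior ∝ λ^7e^(−1λ) · λ^40e^(−5λ) = λ^47e^(−6λ), i.e. Gamma(shape=48, rate=6).
The mode of a Gamma(a, b) with a ≥ 1 (shape–rate) is (a−1)/b = 47/6 ≈ 7.833.

λ̂_MAP = 7.833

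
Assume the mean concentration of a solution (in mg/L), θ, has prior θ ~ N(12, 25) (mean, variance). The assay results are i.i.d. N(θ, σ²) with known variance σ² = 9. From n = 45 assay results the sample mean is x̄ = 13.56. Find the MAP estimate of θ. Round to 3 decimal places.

θ̂_MAP = 13.548

n = 45, x̄ = 13.56.
For a Normal prior and Normal likelihood with known variance, the posterior is Normal; its mode equals its mean, the precision-weighted average.
Prior precision 1/σ₀² = 1/25 = 0.04; data precision n/σ² = 45/9 = 5.
θ̂ = (0.04·12 + 5·13.56) / (0.04 + 5) = 68.28/5.04 = 569/42 ≈ 13.548.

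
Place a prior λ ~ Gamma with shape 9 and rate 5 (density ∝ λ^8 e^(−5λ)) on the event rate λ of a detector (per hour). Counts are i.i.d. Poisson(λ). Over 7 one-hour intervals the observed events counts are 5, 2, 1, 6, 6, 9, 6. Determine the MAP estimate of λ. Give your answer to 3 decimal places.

Σxᵢ = 5+2+1+6+6+9+6 = 35, with n = 7.
Posterior ∝ λ^8e^(−5λ) · λ^35e^(−7λ) = λ^43e^(−12λ), i.e. Gamma(shape=44, rate=12).
The mode of a Gamma(a, b) with a ≥ 1 (shape–rate) is (a−1)/b = 43/12 ≈ 3.583.

λ̂_MAP = 3.583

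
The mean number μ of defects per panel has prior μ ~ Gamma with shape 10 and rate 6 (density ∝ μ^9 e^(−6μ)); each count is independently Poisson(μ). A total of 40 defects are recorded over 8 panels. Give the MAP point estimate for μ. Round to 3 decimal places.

μ̂_MAP = 3.500

Σxᵢ = 40, n = 8.
Posterior ∝ μ^9e^(−6μ) · μ^40e^(−8μ) = μ^49e^(−14μ), i.e. Gamma(shape=50, rate=14).
The mode of a Gamma(a, b) with a ≥ 1 (shape–rate) is (a−1)/b = 49/14 ≈ 3.500.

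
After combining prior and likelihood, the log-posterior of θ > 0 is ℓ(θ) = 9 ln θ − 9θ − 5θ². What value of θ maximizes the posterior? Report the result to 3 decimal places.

ℓ'(θ) = 9/θ − 9 − 10θ. Setting this to zero and multiplying by θ: 10θ² + 9θ − 9 = 0.
θ = (−9 + √(9² + 4·10·9)) / (2·10) = (−9 + √441) / 20 = (−9 + 21)/20 = 3/5.
ℓ''(θ) = −9/θ² − 10 < 0, confirming a maximum.

θ̂_MAP = 0.600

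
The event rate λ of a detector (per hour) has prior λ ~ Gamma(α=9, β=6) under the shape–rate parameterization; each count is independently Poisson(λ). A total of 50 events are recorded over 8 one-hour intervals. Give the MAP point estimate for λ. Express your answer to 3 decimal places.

Σxᵢ = 50, n = 8.
Posterior ∝ λ^8e^(−6λ) · λ^50e^(−8λ) = λ^58e^(−14λ), i.e. Gamma(shape=59, rate=14).
The mode of a Gamma(a, b) with a ≥ 1 (shape–rate) is (a−1)/b = 58/14 ≈ 4.143.

λ̂_MAP = 4.143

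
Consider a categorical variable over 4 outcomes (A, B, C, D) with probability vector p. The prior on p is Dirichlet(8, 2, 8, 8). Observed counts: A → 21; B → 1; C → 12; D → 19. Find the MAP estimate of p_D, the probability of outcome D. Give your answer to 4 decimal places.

The posterior is Dirichlet(αᵢ + nᵢ) = Dirichlet(29, 3, 20, 27).
For a Dirichlet(a₁,…,a_K) with all aᵢ > 1, the mode has j-th component (aⱼ − 1)/(Σaᵢ − K).
Here Σaᵢ = 79 and K = 4, so p_D = (27 − 1)/(79 − 4) = 26/75 ≈ 0.3467.

MAP estimate of p_D = 0.3467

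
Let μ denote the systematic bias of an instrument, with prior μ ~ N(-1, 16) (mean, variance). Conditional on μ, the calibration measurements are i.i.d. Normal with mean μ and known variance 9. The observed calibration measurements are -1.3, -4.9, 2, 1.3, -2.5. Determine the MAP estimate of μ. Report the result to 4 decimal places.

n = 5; x̄ = ((-1.3) + (-4.9) + 2 + 1.3 + (-2.5))/5 = -5.4/5 = -1.08.
For a Normal prior and Normal likelihood with known variance, the posterior is Normal; its mode equals its mean, the precision-weighted average.
Prior precision 1/σ₀² = 1/16 = 0.0625; data precision n/σ² = 5/9.
μ̂ = (0.0625·(-1) + (5/9)·(-1.08)) / (0.0625 + 5/9) = (-0.6625)/(89/144) = -477/445 ≈ -1.0719.

μ̂_MAP = -1.0719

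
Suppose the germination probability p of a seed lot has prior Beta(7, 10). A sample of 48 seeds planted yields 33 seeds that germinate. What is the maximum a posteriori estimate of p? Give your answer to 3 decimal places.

p̂_MAP = 0.619

Prior: Beta(7, 10).
Data: 33 successes in 48 trials. The binomial likelihood contributes p^33(1−p)^15, so the posterior is Beta(7+33, 10+15) = Beta(40, 25).
For Beta(a, b) with a, b > 1 the mode is (a−1)/(a+b−2) = 39/63 ≈ 0.619.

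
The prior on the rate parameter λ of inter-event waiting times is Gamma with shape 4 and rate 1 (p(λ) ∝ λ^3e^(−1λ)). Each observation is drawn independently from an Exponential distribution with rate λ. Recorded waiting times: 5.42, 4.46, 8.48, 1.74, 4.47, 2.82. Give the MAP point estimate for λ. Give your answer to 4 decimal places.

λ̂_MAP = 0.3170

The Exponential(rate=λ) likelihood is ∝ λ^n e^(−λΣtᵢ). Here n = 6 and Σtᵢ = 5.42 + 4.46 + 8.48 + 1.74 + 4.47 + 2.82 = 27.39.
Posterior ∝ λ^3e^(−1λ) · λ^6e^(−27.39λ) = λ^9e^(−28.39λ), i.e. Gamma(10, 28.39).
Mode = (a−1)/b = 9/28.39 ≈ 0.3170.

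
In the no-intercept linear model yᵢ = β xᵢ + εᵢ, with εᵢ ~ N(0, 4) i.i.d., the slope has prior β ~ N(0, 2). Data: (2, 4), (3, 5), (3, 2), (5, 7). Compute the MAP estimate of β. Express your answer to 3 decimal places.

β̂_MAP = 1.306

log p(β | y) = −Σ(yᵢ − βxᵢ)²/(2·4) − β²/(2·2) + const.
Setting the derivative to zero: Σxᵢ(yᵢ − βxᵢ)/4 − β/2 = 0, so β = Σxᵢyᵢ / (Σxᵢ² + σ²/τ²).
Σxᵢyᵢ = 2·4 + 3·5 + 3·2 + 5·7 = 64; Σxᵢ² = 47; σ²/τ² = 2.
β̂_MAP = 64 / (47 + 2) = 64/49 ≈ 1.306.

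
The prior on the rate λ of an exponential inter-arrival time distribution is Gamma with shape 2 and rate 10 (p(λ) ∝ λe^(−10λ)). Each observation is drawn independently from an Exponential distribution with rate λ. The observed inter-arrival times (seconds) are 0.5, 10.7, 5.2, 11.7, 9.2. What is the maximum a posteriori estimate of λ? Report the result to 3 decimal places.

The Exponential(rate=λ) likelihood is ∝ λ^n e^(−λΣtᵢ). Here n = 5 and Σtᵢ = 0.5 + 10.7 + 5.2 + 11.7 + 9.2 = 37.3.
Posterior ∝ λe^(−10λ) · λ^5e^(−37.3λ) = λ^6e^(−47.3λ), i.e. Gamma(7, 47.3).
Mode = (a−1)/b = 6/47.3 ≈ 0.127.

λ̂_MAP = 0.127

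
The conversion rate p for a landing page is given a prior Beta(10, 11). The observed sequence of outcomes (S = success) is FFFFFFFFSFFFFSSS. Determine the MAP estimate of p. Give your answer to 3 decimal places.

p̂_MAP = 0.371

Prior: Beta(10, 11).
Data: 4 successes in 16 trials (from the sequence). The binomial likelihood contributes p^4(1−p)^12, so the posterior is Beta(10+4, 11+12) = Beta(14, 23).
For Beta(a, b) with a, b > 1 the mode is (a−1)/(a+b−2) = 13/35 ≈ 0.371.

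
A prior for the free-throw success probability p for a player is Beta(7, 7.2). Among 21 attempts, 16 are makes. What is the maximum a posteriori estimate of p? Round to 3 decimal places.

Prior: Beta(7, 7.2).
Data: 16 successes in 21 trials. The binomial likelihood contributes p^16(1−p)^5, so the posterior is Beta(7+16, 7.2+5) = Beta(23, 12.2).
For Beta(a, b) with a, b > 1 the mode is (a−1)/(a+b−2) = 22/33.2 ≈ 0.663.

p̂_MAP = 0.663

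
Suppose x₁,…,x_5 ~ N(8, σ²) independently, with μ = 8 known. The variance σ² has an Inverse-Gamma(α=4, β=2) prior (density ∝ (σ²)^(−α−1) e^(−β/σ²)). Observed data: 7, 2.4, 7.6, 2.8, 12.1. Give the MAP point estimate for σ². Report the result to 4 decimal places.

σ̂²_MAP = 5.3580

Sum of squared deviations about the known mean: SS = (7−8)² + (2.4−8)² + (7.6−8)² + (2.8−8)² + (12.1−8)² = 76.37.
The Normal likelihood contributes (σ²)^(−n/2) exp(−SS/(2σ²)), so the posterior is Inverse-Gamma(α + n/2, β + SS/2) = Inverse-Gamma(6.5, 40.185).
The mode of Inverse-Gamma(a, b) is b/(a+1) = 40.185/7.5 ≈ 5.3580.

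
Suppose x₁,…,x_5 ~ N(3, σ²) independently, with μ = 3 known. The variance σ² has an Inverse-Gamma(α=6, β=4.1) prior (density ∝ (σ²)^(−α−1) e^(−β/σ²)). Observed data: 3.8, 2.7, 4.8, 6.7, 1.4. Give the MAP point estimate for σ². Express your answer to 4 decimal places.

Sum of squared deviations about the known mean: SS = (3.8−3)² + (2.7−3)² + (4.8−3)² + (6.7−3)² + (1.4−3)² = 20.22.
The Normal likelihood contributes (σ²)^(−n/2) exp(−SS/(2σ²)), so the posterior is Inverse-Gamma(α + n/2, β + SS/2) = Inverse-Gamma(8.5, 14.21).
The mode of Inverse-Gamma(a, b) is b/(a+1) = 14.21/9.5 ≈ 1.4958.

σ̂²_MAP = 1.4958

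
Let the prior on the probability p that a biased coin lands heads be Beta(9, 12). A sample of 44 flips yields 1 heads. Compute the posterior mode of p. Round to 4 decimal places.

Prior: Beta(9, 12).
Data: 1 success in 44 trials. The binomial likelihood contributes p(1−p)^43, so the posterior is Beta(9+1, 12+43) = Beta(10, 55).
For Beta(a, b) with a, b > 1 the mode is (a−1)/(a+b−2) = 9/63 ≈ 0.1429.

p̂_MAP = 0.1429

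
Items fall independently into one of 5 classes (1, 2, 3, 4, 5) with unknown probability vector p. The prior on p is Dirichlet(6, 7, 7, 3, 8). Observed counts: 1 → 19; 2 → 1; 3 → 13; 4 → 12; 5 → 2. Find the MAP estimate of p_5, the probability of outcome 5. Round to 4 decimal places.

The posterior is Dirichlet(αᵢ + nᵢ) = Dirichlet(25, 8, 20, 15, 10).
For a Dirichlet(a₁,…,a_K) with all aᵢ > 1, the mode has j-th component (aⱼ − 1)/(Σaᵢ − K).
Here Σaᵢ = 78 and K = 5, so p_5 = (10 − 1)/(78 − 5) = 9/73 ≈ 0.1233.

MAP estimate: 0.1233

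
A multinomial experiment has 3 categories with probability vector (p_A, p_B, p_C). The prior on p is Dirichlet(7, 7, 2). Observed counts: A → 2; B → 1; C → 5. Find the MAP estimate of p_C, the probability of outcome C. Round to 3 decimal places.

MAP estimate of p_C = 0.286

The posterior is Dirichlet(αᵢ + nᵢ) = Dirichlet(9, 8, 7).
For a Dirichlet(a₁,…,a_K) with all aᵢ > 1, the mode has j-th component (aⱼ − 1)/(Σaᵢ − K).
Here Σaᵢ = 24 and K = 3, so p_C = (7 − 1)/(24 − 3) = 6/21 ≈ 0.286.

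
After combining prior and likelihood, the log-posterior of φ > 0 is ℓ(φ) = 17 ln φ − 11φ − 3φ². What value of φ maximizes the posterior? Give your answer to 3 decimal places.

ℓ'(φ) = 17/φ − 11 − 6φ. Setting this to zero and multiplying by φ: 6φ² + 11φ − 17 = 0.
φ = (−11 + √(11² + 4·6·17)) / (2·6) = (−11 + √529) / 12 = (−11 + 23)/12 = 1.
ℓ''(φ) = −17/φ² − 6 < 0, confirming a maximum.

φ̂_MAP = 1.000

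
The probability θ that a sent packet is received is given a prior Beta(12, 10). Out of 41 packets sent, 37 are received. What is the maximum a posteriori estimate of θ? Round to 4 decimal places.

θ̂_MAP = 0.7869

Prior: Beta(12, 10).
Data: 37 successes in 41 trials. The binomial likelihood contributes θ^37(1−θ)^4, so the posterior is Beta(12+37, 10+4) = Beta(49, 14).
For Beta(a, b) with a, b > 1 the mode is (a−1)/(a+b−2) = 48/61 ≈ 0.7869.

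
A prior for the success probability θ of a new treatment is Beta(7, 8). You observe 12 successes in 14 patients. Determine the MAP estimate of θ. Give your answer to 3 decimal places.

Prior: Beta(7, 8).
Data: 12 successes in 14 trials. The binomial likelihood contributes θ^12(1−θ)^2, so the posterior is Beta(7+12, 8+2) = Beta(19, 10).
For Beta(a, b) with a, b > 1 the mode is (a−1)/(a+b−2) = 18/27 ≈ 0.667.

θ̂_MAP = 0.667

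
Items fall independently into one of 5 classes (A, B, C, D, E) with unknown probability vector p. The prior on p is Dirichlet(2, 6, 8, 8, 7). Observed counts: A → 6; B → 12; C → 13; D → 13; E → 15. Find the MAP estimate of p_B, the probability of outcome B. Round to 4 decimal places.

The posterior is Dirichlet(αᵢ + nᵢ) = Dirichlet(8, 18, 21, 21, 22).
For a Dirichlet(a₁,…,a_K) with all aᵢ > 1, the mode has j-th component (aⱼ − 1)/(Σaᵢ − K).
Here Σaᵢ = 90 and K = 5, so p_B = (18 − 1)/(90 − 5) = 17/85 ≈ 0.2000.

MAP estimate of p_B = 0.2000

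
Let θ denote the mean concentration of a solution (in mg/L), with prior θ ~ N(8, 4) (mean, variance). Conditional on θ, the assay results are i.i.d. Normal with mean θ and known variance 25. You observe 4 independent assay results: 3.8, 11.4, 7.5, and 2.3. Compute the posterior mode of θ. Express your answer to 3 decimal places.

n = 4; x̄ = (3.8 + 11.4 + 7.5 + 2.3)/4 = 25/4 = 6.25.
For a Normal prior and Normal likelihood with known variance, the posterior is Normal; its mode equals its mean, the precision-weighted average.
Prior precision 1/σ₀² = 1/4 = 0.25; data precision n/σ² = 4/25 = 0.16.
θ̂ = (0.25·8 + 0.16·6.25) / (0.25 + 0.16) = 3/0.41 = 300/41 ≈ 7.317.

θ̂_MAP = 7.317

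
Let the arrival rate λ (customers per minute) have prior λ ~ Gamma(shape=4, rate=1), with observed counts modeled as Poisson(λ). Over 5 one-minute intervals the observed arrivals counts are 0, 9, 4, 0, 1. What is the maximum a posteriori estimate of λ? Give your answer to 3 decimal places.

λ̂_MAP = 2.833

Σxᵢ = 0+9+4+0+1 = 14, with n = 5.
Posterior ∝ λ^3e^(−1λ) · λ^14e^(−5λ) = λ^17e^(−6λ), i.e. Gamma(shape=18, rate=6).
The mode of a Gamma(a, b) with a ≥ 1 (shape–rate) is (a−1)/b = 17/6 ≈ 2.833.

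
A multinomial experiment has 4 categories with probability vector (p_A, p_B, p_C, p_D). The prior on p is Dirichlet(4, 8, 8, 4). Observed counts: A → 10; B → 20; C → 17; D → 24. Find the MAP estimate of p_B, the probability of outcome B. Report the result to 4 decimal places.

The posterior is Dirichlet(αᵢ + nᵢ) = Dirichlet(14, 28, 25, 28).
For a Dirichlet(a₁,…,a_K) with all aᵢ > 1, the mode has j-th component (aⱼ − 1)/(Σaᵢ − K).
Here Σaᵢ = 95 and K = 4, so p_B = (28 − 1)/(95 − 4) = 27/91 ≈ 0.2967.

MAP estimate of p_B = 0.2967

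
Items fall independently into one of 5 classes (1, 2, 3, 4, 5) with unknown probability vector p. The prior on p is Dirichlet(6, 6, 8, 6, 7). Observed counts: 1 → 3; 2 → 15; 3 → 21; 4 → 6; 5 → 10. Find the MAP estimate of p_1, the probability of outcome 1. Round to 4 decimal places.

The posterior is Dirichlet(αᵢ + nᵢ) = Dirichlet(9, 21, 29, 12, 17).
For a Dirichlet(a₁,…,a_K) with all aᵢ > 1, the mode has j-th component (aⱼ − 1)/(Σaᵢ − K).
Here Σaᵢ = 88 and K = 5, so p_1 = (9 − 1)/(88 − 5) = 8/83 ≈ 0.0964.

MAP estimate: 0.0964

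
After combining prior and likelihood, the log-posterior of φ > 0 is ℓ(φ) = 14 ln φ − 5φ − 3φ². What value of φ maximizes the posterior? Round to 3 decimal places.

ℓ'(φ) = 14/φ − 5 − 6φ. Setting this to zero and multiplying by φ: 6φ² + 5φ − 14 = 0.
φ = (−5 + √(5² + 4·6·14)) / (2·6) = (−5 + √361) / 12 = (−5 + 19)/12 = 7/6.
ℓ''(φ) = −14/φ² − 6 < 0, confirming a maximum.

φ̂_MAP = 1.167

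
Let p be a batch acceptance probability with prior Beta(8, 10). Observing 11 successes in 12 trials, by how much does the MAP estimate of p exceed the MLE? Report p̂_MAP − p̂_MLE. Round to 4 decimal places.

Posterior is Beta(19, 11); MAP = (19−1)/(30−2) = 18/28 ≈ 0.64286.
MLE ignores the prior: p̂_MLE = k/n = 11/12 ≈ 0.91667.
Difference = 18/28 − 11/12 = -23/84 ≈ -0.2738.

MAP − MLE = -0.2738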